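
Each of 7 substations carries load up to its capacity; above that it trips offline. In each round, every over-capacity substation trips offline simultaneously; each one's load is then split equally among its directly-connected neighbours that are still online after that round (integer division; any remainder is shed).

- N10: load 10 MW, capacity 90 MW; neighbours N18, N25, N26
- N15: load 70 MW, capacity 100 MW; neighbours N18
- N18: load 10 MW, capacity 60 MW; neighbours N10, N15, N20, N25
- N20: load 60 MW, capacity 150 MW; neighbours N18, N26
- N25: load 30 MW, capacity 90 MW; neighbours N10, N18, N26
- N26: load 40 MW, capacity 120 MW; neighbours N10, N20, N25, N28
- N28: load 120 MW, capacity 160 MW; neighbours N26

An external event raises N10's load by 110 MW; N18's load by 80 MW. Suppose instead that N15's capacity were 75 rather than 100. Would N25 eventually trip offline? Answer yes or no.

With N15's capacity at 75:
Round 1 — N10 at 120 > 90; N18 at 90 > 60. N10, N18 trip offline.
  N10 sheds 120 MW to N25, N26: 60 each.
    N25: 30+60 = 90 ≤ 90
    N26: 40+60 = 100 ≤ 120
  N18 sheds 90 MW to N15, N20, N25: 30 each.
    N15: 70+30 = 100 > 75
    N20: 60+30 = 90 ≤ 150
    N25: 90+30 = 120 > 90
Round 2 — N15, N25 trip offline.
  N15 sheds 100 MW: no online neighbours, lost.
  N25 sheds 120 MW to N26: 120 each.
    N26: 100+120 = 220 > 120
Round 3 — N26 trips offline.
  N26 sheds 220 MW to N20, N28: 110 each.
    N20: 90+110 = 200 > 150
    N28: 120+110 = 230 > 160
Round 4 — N20, N28 trip offline.
  N20 sheds 200 MW: no online neighbours, lost.
  N28 sheds 230 MW: no online neighbours, lost.
No further trips.

yes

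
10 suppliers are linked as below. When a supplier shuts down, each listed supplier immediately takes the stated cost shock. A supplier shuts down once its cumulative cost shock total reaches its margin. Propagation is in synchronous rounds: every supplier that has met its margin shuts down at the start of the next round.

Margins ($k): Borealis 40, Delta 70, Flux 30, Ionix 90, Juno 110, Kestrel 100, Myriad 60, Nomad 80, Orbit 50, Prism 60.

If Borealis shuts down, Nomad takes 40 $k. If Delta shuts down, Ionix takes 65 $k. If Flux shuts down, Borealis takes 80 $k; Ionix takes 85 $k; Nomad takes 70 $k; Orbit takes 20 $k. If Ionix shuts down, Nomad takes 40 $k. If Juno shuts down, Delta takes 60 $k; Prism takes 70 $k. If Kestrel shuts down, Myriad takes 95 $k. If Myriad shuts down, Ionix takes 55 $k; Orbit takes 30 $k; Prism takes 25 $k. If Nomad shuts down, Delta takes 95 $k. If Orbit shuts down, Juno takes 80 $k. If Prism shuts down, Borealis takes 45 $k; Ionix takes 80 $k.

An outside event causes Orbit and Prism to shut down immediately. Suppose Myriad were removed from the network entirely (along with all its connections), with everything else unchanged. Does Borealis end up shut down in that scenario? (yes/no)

yes

With Myriad removed:
Round 1 — Orbit, Prism shut down (initial).
  Borealis: +45 → 45 ≥ 40
  Ionix: +80 → 80 < 90
  Juno: +80 → 80 < 110
Round 2 — Borealis shuts down.
  Nomad: +40 → 40 < 80
No further shutdowns.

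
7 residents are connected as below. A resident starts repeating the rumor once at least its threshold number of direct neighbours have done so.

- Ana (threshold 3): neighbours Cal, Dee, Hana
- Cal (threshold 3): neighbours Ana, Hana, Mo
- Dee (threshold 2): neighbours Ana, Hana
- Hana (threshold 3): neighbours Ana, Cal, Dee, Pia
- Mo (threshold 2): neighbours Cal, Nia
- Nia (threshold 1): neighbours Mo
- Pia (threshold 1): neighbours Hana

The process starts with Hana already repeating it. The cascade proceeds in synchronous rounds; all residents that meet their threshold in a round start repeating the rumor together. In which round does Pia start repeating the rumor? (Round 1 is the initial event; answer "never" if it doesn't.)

2

Round 1 — Hana starts repeating the rumor (initial).
Round 2 — checking thresholds:
  Ana: 1 of 3 neighbours < 3, holds.
  Cal: 1 of 3 neighbours < 3, holds.
  Dee: 1 of 2 neighbours < 2, holds.
  Pia: 1 of 1 neighbours ≥ 1, starts repeating the rumor.
Round 3 — no new spreads; cascade stops.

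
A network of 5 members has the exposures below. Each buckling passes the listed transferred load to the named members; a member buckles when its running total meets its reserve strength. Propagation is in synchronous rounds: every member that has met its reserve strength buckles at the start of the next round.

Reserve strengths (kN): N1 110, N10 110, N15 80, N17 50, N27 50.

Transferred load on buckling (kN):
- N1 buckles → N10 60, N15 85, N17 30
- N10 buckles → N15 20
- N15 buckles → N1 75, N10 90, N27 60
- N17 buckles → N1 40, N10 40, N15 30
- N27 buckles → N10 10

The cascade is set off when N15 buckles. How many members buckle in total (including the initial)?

Round 1 — N15 buckles (initial).
  N1: +75 → 75 < 110
  N10: +90 → 90 < 110
  N27: +60 → 60 ≥ 50
Round 2 — N27 buckles.
  N10: +10 → 100 < 110
No further bucklings.

2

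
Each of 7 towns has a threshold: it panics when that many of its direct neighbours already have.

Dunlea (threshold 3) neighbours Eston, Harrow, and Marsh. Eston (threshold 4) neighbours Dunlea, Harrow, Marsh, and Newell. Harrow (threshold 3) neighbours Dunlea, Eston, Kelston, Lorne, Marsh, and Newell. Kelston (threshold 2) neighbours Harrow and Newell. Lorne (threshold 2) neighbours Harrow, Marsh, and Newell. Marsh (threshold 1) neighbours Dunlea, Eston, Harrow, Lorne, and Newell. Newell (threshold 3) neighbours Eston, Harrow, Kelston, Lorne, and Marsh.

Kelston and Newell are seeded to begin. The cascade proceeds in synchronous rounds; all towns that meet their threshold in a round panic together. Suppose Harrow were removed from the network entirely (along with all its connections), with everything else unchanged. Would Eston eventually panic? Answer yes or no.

With Harrow removed:
Round 1 — Kelston, Newell panic (initial).
Round 2 — checking thresholds:
  Eston: 1 of 3 neighbours < 4, not yet.
  Lorne: 1 of 2 neighbours < 2, not yet.
  Marsh: 1 of 4 neighbours ≥ 1, panics.
Round 3 — checking thresholds:
  Dunlea: 1 of 2 neighbours < 3, not yet.
  Eston: 2 of 3 neighbours < 4, not yet.
  Lorne: 2 of 2 neighbours ≥ 2, panics.
Round 4 — no new panics; cascade stops.

no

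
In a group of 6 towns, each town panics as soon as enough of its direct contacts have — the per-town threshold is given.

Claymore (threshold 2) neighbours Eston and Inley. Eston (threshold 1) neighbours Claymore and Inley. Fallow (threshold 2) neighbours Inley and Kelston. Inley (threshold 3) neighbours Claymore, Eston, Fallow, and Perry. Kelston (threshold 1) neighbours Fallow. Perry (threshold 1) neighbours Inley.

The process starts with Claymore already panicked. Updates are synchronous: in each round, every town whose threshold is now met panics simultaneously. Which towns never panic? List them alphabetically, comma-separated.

Round 1 — Claymore panics (initial).
Round 2 — checking thresholds:
  Eston: 1 of 2 neighbours ≥ 1, panics.
  Inley: 1 of 4 neighbours < 3, below threshold.
Round 3 — no new panics; cascade stops.

Fallow, Inley, Kelston, Perry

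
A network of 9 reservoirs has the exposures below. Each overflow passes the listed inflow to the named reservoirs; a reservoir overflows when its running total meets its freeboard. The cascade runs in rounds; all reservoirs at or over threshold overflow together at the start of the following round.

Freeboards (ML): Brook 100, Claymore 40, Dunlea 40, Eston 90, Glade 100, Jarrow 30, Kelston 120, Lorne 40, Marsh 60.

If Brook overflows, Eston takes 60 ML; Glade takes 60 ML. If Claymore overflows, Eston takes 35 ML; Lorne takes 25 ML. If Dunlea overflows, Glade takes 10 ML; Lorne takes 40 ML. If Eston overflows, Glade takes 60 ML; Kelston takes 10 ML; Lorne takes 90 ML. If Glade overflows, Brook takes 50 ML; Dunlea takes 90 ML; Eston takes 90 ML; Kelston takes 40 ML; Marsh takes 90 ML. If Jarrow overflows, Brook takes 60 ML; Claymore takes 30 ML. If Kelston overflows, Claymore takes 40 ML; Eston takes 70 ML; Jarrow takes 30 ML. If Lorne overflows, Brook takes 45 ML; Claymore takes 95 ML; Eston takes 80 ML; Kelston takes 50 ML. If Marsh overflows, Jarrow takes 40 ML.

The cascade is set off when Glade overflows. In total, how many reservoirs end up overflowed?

8

Round 1 — Glade overflows (initial).
  Brook: +50 → 50 < 100
  Dunlea: +90 → 90 ≥ 40
  Eston: +90 → 90 ≥ 90
  Kelston: +40 → 40 < 120
  Marsh: +90 → 90 ≥ 60
Round 2 — Dunlea, Eston, Marsh overflow.
  Jarrow: +40 → 40 ≥ 30
  Kelston: +10 → 50 < 120
  Lorne: +40+90 → 130 ≥ 40
Round 3 — Jarrow, Lorne overflow.
  Brook: +60+45 → 155 ≥ 100
  Claymore: +30+95 → 125 ≥ 40
  Kelston: +50 → 100 < 120
Round 4 — Brook, Claymore overflow.
No further overflows.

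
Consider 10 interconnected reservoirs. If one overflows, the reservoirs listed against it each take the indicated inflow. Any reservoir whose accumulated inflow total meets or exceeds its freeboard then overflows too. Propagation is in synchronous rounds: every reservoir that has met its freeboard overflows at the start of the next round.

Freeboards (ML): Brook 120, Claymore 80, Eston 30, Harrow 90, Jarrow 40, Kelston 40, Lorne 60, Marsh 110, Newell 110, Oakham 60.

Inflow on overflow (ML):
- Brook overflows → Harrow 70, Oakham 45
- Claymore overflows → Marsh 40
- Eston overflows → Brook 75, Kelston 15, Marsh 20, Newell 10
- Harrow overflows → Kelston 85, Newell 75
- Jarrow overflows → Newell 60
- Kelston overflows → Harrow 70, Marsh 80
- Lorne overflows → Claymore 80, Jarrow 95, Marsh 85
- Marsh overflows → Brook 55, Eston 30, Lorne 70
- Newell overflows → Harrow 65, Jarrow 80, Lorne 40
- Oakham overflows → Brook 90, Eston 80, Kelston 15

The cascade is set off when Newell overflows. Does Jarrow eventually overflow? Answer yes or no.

yes

Round 1 — Newell overflows (initial).
  Harrow: +65 → 65 < 90
  Jarrow: +80 → 80 ≥ 40
  Lorne: +40 → 40 < 60
Round 2 — Jarrow overflows.
No further overflows.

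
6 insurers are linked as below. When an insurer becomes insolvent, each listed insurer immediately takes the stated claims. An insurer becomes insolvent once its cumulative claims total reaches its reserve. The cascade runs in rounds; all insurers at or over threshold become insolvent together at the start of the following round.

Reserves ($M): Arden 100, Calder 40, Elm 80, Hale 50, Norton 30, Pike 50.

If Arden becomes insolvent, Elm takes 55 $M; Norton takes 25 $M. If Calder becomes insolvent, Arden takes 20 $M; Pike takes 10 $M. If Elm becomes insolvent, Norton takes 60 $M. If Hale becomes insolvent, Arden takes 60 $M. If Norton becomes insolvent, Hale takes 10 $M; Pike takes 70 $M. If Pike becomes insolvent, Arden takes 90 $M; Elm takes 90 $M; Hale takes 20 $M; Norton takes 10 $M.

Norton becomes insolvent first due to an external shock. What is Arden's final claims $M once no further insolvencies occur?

90

Round 1 — Norton becomes insolvent (initial).
  Hale: +10 → 10 < 50
  Pike: +70 → 70 ≥ 50
Round 2 — Pike becomes insolvent.
  Arden: +90 → 90 < 100
  Elm: +90 → 90 ≥ 80
  Hale: +20 → 30 < 50
Round 3 — Elm becomes insolvent.
No further insolvencies.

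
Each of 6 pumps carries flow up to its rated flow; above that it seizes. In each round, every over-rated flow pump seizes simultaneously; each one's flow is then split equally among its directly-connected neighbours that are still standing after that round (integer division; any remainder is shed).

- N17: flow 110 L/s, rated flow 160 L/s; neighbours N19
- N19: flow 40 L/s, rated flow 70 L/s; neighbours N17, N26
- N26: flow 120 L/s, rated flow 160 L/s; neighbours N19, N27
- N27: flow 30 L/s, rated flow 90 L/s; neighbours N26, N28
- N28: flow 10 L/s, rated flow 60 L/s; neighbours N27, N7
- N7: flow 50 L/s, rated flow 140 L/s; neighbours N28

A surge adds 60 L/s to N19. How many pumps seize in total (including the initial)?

5

Round 1 — N19 at 100 > 70. N19 seizes.
  N19 sheds 100 L/s to N17, N26: 50 each.
    N17: 110+50 = 160 ≤ 160
    N26: 120+50 = 170 > 160
Round 2 — N26 seizes.
  N26 sheds 170 L/s to N27: 170 each.
    N27: 30+170 = 200 > 90
Round 3 — N27 seizes.
  N27 sheds 200 L/s to N28: 200 each.
    N28: 10+200 = 210 > 60
Round 4 — N28 seizes.
  N28 sheds 210 L/s to N7: 210 each.
    N7: 50+210 = 260 > 140
Round 5 — N7 seizes.
  N7 sheds 260 L/s: no online neighbours, lost.
No further seizures.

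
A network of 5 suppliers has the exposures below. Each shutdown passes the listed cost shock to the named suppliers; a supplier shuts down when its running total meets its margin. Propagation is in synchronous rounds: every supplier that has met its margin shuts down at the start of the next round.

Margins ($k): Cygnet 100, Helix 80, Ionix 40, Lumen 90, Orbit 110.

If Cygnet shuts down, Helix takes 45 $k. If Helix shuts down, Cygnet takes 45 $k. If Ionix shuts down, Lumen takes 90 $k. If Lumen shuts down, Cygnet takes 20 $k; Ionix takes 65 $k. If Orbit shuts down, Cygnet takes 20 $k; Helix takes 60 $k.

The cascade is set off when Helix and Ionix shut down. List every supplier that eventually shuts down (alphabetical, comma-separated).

Helix, Ionix, Lumen

Round 1 — Helix, Ionix shut down (initial).
  Cygnet: +45 → 45 < 100
  Lumen: +90 → 90 ≥ 90
Round 2 — Lumen shuts down.
  Cygnet: +20 → 65 < 100
No further shutdowns.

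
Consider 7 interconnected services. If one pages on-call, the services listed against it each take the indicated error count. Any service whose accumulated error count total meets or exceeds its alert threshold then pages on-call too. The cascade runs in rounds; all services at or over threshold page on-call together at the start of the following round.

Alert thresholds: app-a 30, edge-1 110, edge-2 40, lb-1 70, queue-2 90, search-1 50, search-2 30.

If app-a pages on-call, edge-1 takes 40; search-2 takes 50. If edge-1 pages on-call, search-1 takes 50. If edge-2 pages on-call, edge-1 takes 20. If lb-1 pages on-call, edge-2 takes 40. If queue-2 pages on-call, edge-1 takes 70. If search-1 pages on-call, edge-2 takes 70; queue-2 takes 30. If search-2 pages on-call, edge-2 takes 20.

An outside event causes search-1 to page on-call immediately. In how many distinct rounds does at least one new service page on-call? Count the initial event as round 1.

Round 1 — search-1 pages on-call (initial).
  edge-2: +70 → 70 ≥ 40
  queue-2: +30 → 30 < 90
Round 2 — edge-2 pages on-call.
  edge-1: +20 → 20 < 110
No further pages.

2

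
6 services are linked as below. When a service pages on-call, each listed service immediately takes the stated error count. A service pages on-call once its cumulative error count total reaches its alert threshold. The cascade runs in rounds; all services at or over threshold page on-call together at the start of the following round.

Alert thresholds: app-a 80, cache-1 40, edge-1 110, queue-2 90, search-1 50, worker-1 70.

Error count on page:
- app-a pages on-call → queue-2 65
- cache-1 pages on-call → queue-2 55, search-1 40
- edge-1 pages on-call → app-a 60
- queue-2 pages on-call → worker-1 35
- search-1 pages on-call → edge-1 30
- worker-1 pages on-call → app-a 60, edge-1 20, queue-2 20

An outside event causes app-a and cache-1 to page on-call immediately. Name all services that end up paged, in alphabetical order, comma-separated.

app-a, cache-1, queue-2

Round 1 — app-a, cache-1 page on-call (initial).
  queue-2: +65+55 → 120 ≥ 90
  search-1: +40 → 40 < 50
Round 2 — queue-2 pages on-call.
  worker-1: +35 → 35 < 70
No further pages.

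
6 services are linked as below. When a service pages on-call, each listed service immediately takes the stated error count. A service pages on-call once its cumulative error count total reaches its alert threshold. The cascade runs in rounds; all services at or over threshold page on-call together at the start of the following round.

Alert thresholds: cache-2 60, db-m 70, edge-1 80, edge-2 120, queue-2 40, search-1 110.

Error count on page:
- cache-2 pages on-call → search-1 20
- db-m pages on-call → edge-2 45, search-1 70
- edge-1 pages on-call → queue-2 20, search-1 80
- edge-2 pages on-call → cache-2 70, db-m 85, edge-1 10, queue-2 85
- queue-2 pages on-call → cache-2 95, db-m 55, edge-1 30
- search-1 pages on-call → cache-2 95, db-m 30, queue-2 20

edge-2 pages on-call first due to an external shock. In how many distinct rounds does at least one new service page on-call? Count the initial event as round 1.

Round 1 — edge-2 pages on-call (initial).
  cache-2: +70 → 70 ≥ 60
  db-m: +85 → 85 ≥ 70
  edge-1: +10 → 10 < 80
  queue-2: +85 → 85 ≥ 40
Round 2 — cache-2, db-m, queue-2 page on-call.
  edge-1: +30 → 40 < 80
  search-1: +20+70 → 90 < 110
No further pages.

2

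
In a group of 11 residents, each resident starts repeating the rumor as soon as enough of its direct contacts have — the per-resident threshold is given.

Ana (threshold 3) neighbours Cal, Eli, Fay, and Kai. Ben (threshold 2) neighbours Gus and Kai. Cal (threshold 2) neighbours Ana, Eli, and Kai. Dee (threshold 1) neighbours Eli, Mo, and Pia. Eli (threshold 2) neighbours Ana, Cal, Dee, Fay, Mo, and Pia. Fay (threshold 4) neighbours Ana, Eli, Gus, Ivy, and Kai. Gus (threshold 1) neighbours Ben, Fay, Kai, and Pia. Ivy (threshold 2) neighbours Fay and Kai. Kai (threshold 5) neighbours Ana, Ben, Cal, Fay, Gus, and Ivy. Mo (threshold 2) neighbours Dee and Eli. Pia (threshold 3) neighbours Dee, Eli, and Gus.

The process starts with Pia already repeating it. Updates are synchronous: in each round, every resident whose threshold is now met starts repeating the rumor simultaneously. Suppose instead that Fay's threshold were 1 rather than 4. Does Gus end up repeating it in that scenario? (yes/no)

With Fay's threshold at 1:
Round 1 — Pia starts repeating the rumor (initial).
Round 2 — checking thresholds:
  Dee: 1 of 3 neighbours ≥ 1, starts repeating the rumor.
  Eli: 1 of 6 neighbours < 2, not yet.
  Gus: 1 of 4 neighbours ≥ 1, starts repeating the rumor.
Round 3 — checking thresholds:
  Ben: 1 of 2 neighbours < 2, not yet.
  Eli: 2 of 6 neighbours ≥ 2, starts repeating the rumor.
  Fay: 1 of 5 neighbours ≥ 1, starts repeating the rumor.
  Kai: 1 of 6 neighbours < 5, not yet.
  Mo: 1 of 2 neighbours < 2, not yet.
Round 4 — checking thresholds:
  Ana: 2 of 4 neighbours < 3, not yet.
  Ben: 1 of 2 neighbours < 2, not yet.
  Cal: 1 of 3 neighbours < 2, not yet.
  Ivy: 1 of 2 neighbours < 2, not yet.
  Kai: 2 of 6 neighbours < 5, not yet.
  Mo: 2 of 2 neighbours ≥ 2, starts repeating the rumor.
Round 5 — no new spreads; cascade stops.

yes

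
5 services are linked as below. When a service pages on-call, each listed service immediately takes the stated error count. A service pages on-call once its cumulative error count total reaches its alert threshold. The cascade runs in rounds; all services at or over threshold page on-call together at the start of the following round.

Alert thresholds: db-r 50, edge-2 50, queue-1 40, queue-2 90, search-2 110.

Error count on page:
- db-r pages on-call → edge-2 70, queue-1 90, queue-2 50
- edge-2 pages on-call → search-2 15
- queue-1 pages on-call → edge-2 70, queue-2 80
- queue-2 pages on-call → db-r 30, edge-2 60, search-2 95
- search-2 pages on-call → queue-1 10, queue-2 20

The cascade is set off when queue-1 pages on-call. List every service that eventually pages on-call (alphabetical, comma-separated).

edge-2, queue-1

Round 1 — queue-1 pages on-call (initial).
  edge-2: +70 → 70 ≥ 50
  queue-2: +80 → 80 < 90
Round 2 — edge-2 pages on-call.
  search-2: +15 → 15 < 110
No further pages.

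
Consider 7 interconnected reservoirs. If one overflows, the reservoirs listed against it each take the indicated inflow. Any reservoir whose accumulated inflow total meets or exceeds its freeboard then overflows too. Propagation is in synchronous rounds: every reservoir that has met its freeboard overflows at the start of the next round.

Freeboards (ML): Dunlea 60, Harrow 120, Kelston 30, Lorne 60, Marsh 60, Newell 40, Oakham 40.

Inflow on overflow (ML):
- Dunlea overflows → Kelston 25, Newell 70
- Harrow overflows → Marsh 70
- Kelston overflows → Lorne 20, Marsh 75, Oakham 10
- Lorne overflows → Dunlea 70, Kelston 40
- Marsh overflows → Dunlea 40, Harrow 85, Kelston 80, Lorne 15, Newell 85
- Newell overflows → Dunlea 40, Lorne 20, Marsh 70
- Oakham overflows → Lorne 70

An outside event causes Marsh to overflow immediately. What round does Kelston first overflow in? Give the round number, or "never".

Round 1 — Marsh overflows (initial).
  Dunlea: +40 → 40 < 60
  Harrow: +85 → 85 < 120
  Kelston: +80 → 80 ≥ 30
  Lorne: +15 → 15 < 60
  Newell: +85 → 85 ≥ 40
Round 2 — Kelston, Newell overflow.
  Dunlea: +40 → 80 ≥ 60
  Lorne: +20+20 → 55 < 60
  Oakham: +10 → 10 < 40
Round 3 — Dunlea overflows.
No further overflows.

2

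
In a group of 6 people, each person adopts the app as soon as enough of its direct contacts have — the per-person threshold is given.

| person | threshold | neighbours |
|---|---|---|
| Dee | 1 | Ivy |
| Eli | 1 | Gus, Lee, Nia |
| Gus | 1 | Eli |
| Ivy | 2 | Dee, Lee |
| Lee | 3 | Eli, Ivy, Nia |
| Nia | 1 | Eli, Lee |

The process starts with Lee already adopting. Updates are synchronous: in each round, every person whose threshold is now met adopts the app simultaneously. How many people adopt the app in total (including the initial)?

Round 1 — Lee adopts the app (initial).
Round 2 — checking thresholds:
  Eli: 1 of 3 neighbours ≥ 1, adopts the app.
  Ivy: 1 of 2 neighbours < 2, holds.
  Nia: 1 of 2 neighbours ≥ 1, adopts the app.
Round 3 — checking thresholds:
  Gus: 1 of 1 neighbours ≥ 1, adopts the app.
  Ivy: 1 of 2 neighbours < 2, holds.
Round 4 — no new adoptions; cascade stops.

4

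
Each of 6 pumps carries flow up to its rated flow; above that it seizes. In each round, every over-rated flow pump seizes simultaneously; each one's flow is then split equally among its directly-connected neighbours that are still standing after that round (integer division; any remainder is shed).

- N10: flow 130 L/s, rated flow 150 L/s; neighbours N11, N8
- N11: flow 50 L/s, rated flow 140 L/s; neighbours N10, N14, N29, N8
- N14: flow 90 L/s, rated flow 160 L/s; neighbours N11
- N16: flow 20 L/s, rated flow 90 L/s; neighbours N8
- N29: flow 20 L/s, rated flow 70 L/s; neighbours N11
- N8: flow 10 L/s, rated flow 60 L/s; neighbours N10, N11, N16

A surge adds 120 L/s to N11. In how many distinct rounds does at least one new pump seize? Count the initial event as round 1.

4

Round 1 — N11 at 170 > 140. N11 seizes.
  N11 sheds 170 L/s to N10, N14, N29, N8: 42 each (2 lost).
    N10: 130+42 = 172 > 150
    N14: 90+42 = 132 ≤ 160
    N29: 20+42 = 62 ≤ 70
    N8: 10+42 = 52 ≤ 60
Round 2 — N10 seizes.
  N10 sheds 172 L/s to N8: 172 each.
    N8: 52+172 = 224 > 60
Round 3 — N8 seizes.
  N8 sheds 224 L/s to N16: 224 each.
    N16: 20+224 = 244 > 90
Round 4 — N16 seizes.
  N16 sheds 244 L/s: no online neighbours, lost.
No further seizures.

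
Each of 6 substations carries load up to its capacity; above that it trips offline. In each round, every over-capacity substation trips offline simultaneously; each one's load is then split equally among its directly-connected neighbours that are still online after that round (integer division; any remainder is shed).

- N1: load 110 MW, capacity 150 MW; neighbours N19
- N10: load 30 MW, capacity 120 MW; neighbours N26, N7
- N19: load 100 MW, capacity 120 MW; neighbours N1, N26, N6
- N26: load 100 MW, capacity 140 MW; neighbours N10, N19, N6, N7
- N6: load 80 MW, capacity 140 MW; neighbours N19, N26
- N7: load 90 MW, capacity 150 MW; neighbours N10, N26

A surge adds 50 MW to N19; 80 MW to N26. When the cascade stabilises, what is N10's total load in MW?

90

Round 1 — N19 at 150 > 120; N26 at 180 > 140. N19, N26 trip offline.
  N19 sheds 150 MW to N1, N6: 75 each.
    N1: 110+75 = 185 > 150
    N6: 80+75 = 155 > 140
  N26 sheds 180 MW to N10, N6, N7: 60 each.
    N10: 30+60 = 90 ≤ 120
    N6: 155+60 = 215 > 140
    N7: 90+60 = 150 ≤ 150
Round 2 — N1, N6 trip offline.
  N1 sheds 185 MW: no online neighbours, lost.
  N6 sheds 215 MW: no online neighbours, lost.
No further trips.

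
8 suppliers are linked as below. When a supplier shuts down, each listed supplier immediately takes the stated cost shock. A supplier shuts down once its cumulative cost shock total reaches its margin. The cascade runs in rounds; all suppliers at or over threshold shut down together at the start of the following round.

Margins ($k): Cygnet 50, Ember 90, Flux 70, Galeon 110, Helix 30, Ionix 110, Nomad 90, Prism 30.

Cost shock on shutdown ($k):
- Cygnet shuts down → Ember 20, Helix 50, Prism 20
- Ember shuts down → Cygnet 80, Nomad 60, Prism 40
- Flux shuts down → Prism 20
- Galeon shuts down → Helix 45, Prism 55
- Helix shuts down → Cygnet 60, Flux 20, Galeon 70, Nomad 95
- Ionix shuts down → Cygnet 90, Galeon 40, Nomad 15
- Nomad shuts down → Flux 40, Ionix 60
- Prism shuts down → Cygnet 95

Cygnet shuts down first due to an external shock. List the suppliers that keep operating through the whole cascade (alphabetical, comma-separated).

Round 1 — Cygnet shuts down (initial).
  Ember: +20 → 20 < 90
  Helix: +50 → 50 ≥ 30
  Prism: +20 → 20 < 30
Round 2 — Helix shuts down.
  Flux: +20 → 20 < 70
  Galeon: +70 → 70 < 110
  Nomad: +95 → 95 ≥ 90
Round 3 — Nomad shuts down.
  Flux: +40 → 60 < 70
  Ionix: +60 → 60 < 110
No further shutdowns.

Ember, Flux, Galeon, Ionix, Prism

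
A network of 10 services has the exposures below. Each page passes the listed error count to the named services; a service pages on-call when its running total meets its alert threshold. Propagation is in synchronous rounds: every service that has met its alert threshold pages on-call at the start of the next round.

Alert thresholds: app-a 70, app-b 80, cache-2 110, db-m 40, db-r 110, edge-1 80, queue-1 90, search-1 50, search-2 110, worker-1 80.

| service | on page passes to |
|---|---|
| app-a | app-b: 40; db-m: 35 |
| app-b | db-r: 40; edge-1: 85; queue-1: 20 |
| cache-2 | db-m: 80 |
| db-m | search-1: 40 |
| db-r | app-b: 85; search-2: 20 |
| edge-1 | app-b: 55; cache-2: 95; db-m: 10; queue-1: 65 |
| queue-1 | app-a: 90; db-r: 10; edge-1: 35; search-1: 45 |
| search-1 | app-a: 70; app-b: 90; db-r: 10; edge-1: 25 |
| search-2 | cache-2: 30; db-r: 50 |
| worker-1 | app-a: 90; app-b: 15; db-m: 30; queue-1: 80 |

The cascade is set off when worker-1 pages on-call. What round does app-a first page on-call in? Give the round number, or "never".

Round 1 — worker-1 pages on-call (initial).
  app-a: +90 → 90 ≥ 70
  app-b: +15 → 15 < 80
  db-m: +30 → 30 < 40
  queue-1: +80 → 80 < 90
Round 2 — app-a pages on-call.
  app-b: +40 → 55 < 80
  db-m: +35 → 65 ≥ 40
Round 3 — db-m pages on-call.
  search-1: +40 → 40 < 50
No further pages.

2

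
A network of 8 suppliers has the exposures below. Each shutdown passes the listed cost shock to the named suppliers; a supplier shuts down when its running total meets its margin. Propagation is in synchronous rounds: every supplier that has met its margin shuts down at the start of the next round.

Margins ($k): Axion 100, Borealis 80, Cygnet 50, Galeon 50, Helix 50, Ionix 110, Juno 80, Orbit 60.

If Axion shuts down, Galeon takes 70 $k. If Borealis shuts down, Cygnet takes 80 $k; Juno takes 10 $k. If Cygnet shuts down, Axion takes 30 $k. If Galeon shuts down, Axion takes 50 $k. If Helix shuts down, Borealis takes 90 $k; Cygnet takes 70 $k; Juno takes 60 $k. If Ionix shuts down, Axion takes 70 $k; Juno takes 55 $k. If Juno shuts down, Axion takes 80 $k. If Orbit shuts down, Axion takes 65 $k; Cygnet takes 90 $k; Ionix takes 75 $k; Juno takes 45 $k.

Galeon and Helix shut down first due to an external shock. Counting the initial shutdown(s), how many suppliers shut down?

4

Round 1 — Galeon, Helix shut down (initial).
  Axion: +50 → 50 < 100
  Borealis: +90 → 90 ≥ 80
  Cygnet: +70 → 70 ≥ 50
  Juno: +60 → 60 < 80
Round 2 — Borealis, Cygnet shut down.
  Axion: +30 → 80 < 100
  Juno: +10 → 70 < 80
No further shutdowns.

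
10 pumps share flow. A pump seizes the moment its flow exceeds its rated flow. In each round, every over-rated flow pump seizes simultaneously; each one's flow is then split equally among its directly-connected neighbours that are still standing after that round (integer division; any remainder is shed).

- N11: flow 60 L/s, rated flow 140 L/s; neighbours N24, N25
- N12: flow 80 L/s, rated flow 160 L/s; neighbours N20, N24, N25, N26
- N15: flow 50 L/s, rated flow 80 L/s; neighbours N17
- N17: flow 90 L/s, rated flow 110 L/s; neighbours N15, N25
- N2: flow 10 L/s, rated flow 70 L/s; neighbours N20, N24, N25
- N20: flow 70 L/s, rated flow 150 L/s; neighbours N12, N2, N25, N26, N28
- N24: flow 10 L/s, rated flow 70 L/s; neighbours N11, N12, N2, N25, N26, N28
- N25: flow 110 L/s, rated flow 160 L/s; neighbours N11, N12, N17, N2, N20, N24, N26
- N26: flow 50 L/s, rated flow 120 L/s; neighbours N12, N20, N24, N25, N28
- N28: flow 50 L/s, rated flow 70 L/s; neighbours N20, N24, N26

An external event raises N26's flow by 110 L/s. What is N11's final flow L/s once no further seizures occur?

112

Round 1 — N26 at 160 > 120. N26 seizes.
  N26 sheds 160 L/s to N12, N20, N24, N25, N28: 32 each.
    N12: 80+32 = 112 ≤ 160
    N20: 70+32 = 102 ≤ 150
    N24: 10+32 = 42 ≤ 70
    N25: 110+32 = 142 ≤ 160
    N28: 50+32 = 82 > 70
Round 2 — N28 seizes.
  N28 sheds 82 L/s to N20, N24: 41 each.
    N20: 102+41 = 143 ≤ 150
    N24: 42+41 = 83 > 70
Round 3 — N24 seizes.
  N24 sheds 83 L/s to N11, N12, N2, N25: 20 each (3 lost).
    N11: 60+20 = 80 ≤ 140
    N12: 112+20 = 132 ≤ 160
    N2: 10+20 = 30 ≤ 70
    N25: 142+20 = 162 > 160
Round 4 — N25 seizes.
  N25 sheds 162 L/s to N11, N12, N17, N2, N20: 32 each (2 lost).
    N11: 80+32 = 112 ≤ 140
    N12: 132+32 = 164 > 160
    N17: 90+32 = 122 > 110
    N2: 30+32 = 62 ≤ 70
    N20: 143+32 = 175 > 150
Round 5 — N12, N17, N20 seize.
  N12 sheds 164 L/s: no online neighbours, lost.
  N17 sheds 122 L/s to N15: 122 each.
    N15: 50+122 = 172 > 80
  N20 sheds 175 L/s to N2: 175 each.
    N2: 62+175 = 237 > 70
Round 6 — N15, N2 seize.
  N15 sheds 172 L/s: no online neighbours, lost.
  N2 sheds 237 L/s: no online neighbours, lost.
No further seizures.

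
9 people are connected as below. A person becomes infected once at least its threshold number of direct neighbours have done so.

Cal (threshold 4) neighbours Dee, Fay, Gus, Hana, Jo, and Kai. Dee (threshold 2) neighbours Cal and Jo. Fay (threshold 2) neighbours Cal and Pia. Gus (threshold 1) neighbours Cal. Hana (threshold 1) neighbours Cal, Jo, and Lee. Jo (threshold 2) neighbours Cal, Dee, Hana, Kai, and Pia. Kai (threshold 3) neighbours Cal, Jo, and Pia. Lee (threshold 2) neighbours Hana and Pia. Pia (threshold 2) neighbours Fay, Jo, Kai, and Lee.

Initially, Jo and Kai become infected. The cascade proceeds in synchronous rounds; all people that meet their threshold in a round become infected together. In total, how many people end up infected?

5

Round 1 — Jo, Kai become infected (initial).
Round 2 — checking thresholds:
  Cal: 2 of 6 neighbours < 4, below threshold.
  Dee: 1 of 2 neighbours < 2, below threshold.
  Hana: 1 of 3 neighbours ≥ 1, becomes infected.
  Pia: 2 of 4 neighbours ≥ 2, becomes infected.
Round 3 — checking thresholds:
  Cal: 3 of 6 neighbours < 4, below threshold.
  Dee: 1 of 2 neighbours < 2, below threshold.
  Fay: 1 of 2 neighbours < 2, below threshold.
  Lee: 2 of 2 neighbours ≥ 2, becomes infected.
Round 4 — no new infections; cascade stops.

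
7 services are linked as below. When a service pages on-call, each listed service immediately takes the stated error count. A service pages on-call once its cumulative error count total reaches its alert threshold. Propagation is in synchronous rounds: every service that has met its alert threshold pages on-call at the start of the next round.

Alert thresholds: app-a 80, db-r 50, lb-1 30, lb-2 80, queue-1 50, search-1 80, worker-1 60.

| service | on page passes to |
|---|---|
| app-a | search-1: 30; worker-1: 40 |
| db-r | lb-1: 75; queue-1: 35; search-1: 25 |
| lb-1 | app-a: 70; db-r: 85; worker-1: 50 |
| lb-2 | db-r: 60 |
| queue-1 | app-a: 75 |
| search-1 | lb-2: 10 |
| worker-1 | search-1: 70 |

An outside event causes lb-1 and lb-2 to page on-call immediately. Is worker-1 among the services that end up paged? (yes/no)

Round 1 — lb-1, lb-2 page on-call (initial).
  app-a: +70 → 70 < 80
  db-r: +85+60 → 145 ≥ 50
  worker-1: +50 → 50 < 60
Round 2 — db-r pages on-call.
  queue-1: +35 → 35 < 50
  search-1: +25 → 25 < 80
No further pages.

no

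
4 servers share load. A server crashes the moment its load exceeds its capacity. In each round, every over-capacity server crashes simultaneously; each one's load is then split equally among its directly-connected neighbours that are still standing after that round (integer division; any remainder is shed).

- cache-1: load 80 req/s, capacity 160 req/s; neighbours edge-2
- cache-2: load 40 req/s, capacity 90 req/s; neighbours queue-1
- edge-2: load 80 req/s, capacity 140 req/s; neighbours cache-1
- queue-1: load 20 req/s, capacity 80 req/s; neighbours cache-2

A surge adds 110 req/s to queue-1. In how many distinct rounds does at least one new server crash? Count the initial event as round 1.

2

Round 1 — queue-1 at 130 > 80. queue-1 crashes.
  queue-1 sheds 130 req/s to cache-2: 130 each.
    cache-2: 40+130 = 170 > 90
Round 2 — cache-2 crashes.
  cache-2 sheds 170 req/s: no online neighbours, lost.
No further crashes.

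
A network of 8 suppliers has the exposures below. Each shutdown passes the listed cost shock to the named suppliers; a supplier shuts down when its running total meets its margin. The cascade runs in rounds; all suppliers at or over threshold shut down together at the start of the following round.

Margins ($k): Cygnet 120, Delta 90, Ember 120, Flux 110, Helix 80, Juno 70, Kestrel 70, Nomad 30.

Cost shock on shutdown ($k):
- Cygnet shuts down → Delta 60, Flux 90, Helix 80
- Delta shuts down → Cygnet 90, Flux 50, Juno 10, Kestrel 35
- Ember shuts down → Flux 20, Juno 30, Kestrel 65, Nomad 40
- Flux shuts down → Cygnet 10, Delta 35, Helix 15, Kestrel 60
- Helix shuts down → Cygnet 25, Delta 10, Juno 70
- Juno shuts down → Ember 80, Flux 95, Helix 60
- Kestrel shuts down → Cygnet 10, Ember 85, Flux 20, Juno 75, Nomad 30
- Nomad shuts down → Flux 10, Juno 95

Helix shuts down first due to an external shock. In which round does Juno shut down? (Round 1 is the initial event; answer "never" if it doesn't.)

Round 1 — Helix shuts down (initial).
  Cygnet: +25 → 25 < 120
  Delta: +10 → 10 < 90
  Juno: +70 → 70 ≥ 70
Round 2 — Juno shuts down.
  Ember: +80 → 80 < 120
  Flux: +95 → 95 < 110
No further shutdowns.

2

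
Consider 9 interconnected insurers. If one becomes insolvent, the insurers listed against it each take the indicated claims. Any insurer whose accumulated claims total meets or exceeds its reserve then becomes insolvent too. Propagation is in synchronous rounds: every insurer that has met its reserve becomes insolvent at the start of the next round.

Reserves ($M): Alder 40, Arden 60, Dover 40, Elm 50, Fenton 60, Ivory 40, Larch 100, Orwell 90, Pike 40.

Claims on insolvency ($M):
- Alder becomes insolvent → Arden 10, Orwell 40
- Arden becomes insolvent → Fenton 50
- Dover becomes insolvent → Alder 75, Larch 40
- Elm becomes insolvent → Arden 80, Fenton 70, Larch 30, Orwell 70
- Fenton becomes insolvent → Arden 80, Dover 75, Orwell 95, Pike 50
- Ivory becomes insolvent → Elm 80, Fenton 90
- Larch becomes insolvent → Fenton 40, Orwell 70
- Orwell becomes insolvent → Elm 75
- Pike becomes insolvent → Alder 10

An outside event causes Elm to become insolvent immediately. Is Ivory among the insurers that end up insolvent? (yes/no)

Round 1 — Elm becomes insolvent (initial).
  Arden: +80 → 80 ≥ 60
  Fenton: +70 → 70 ≥ 60
  Larch: +30 → 30 < 100
  Orwell: +70 → 70 < 90
Round 2 — Arden, Fenton become insolvent.
  Dover: +75 → 75 ≥ 40
  Orwell: +95 → 165 ≥ 90
  Pike: +50 → 50 ≥ 40
Round 3 — Dover, Orwell, Pike become insolvent.
  Alder: +75+10 → 85 ≥ 40
  Larch: +40 → 70 < 100
Round 4 — Alder becomes insolvent.
No further insolvencies.

no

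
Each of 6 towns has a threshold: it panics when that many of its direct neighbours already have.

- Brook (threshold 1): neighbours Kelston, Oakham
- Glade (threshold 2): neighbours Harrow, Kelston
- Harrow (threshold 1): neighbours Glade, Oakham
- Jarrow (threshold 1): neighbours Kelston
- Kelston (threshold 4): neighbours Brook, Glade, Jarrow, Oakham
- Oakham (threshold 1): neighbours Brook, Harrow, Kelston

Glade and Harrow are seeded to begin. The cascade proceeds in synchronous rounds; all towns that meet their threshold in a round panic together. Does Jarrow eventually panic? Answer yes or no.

no

Round 1 — Glade, Harrow panic (initial).
Round 2 — checking thresholds:
  Kelston: 1 of 4 neighbours < 4, holds.
  Oakham: 1 of 3 neighbours ≥ 1, panics.
Round 3 — checking thresholds:
  Brook: 1 of 2 neighbours ≥ 1, panics.
  Kelston: 2 of 4 neighbours < 4, holds.
Round 4 — no new panics; cascade stops.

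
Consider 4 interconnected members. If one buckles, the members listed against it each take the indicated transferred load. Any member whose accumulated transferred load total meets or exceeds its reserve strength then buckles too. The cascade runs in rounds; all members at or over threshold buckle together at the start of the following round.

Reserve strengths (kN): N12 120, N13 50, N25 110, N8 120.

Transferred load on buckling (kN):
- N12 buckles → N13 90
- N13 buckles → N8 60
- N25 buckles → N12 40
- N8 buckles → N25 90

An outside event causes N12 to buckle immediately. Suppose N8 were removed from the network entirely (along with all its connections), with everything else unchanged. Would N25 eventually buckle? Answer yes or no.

no

With N8 removed:
Round 1 — N12 buckles (initial).
  N13: +90 → 90 ≥ 50
Round 2 — N13 buckles.
No further bucklings.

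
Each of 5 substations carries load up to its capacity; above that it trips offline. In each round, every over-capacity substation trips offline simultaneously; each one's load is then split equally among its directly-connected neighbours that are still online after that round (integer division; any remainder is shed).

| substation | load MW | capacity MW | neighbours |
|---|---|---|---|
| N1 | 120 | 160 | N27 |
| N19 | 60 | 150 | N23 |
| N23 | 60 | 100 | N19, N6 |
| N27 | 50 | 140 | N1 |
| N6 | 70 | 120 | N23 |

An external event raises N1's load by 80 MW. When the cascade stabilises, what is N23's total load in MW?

Round 1 — N1 at 200 > 160. N1 trips offline.
  N1 sheds 200 MW to N27: 200 each.
    N27: 50+200 = 250 > 140
Round 2 — N27 trips offline.
  N27 sheds 250 MW: no online neighbours, lost.
No further trips.

60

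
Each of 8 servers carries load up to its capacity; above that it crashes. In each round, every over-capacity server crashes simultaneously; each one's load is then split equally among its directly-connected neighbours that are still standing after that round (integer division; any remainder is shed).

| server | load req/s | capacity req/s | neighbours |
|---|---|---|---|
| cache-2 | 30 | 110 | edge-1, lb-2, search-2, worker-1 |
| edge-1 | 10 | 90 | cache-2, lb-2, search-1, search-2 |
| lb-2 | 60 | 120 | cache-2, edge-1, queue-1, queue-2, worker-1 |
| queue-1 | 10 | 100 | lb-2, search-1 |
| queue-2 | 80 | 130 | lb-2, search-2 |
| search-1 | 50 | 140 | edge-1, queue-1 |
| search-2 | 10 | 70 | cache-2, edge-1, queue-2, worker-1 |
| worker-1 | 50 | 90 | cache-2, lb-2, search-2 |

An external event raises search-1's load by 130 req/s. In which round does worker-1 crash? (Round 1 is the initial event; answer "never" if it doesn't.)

never

Round 1 — search-1 at 180 > 140. search-1 crashes.
  search-1 sheds 180 req/s to edge-1, queue-1: 90 each.
    edge-1: 10+90 = 100 > 90
    queue-1: 10+90 = 100 ≤ 100
Round 2 — edge-1 crashes.
  edge-1 sheds 100 req/s to cache-2, lb-2, search-2: 33 each (1 lost).
    cache-2: 30+33 = 63 ≤ 110
    lb-2: 60+33 = 93 ≤ 120
    search-2: 10+33 = 43 ≤ 70
No further crashes.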